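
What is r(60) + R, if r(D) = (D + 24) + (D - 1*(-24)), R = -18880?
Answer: -18712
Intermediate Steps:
r(D) = 48 + 2*D (r(D) = (24 + D) + (D + 24) = (24 + D) + (24 + D) = 48 + 2*D)
r(60) + R = (48 + 2*60) - 18880 = (48 + 120) - 18880 = 168 - 18880 = -18712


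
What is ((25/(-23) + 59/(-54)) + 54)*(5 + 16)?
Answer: 450527/414 ≈ 1088.2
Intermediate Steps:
((25/(-23) + 59/(-54)) + 54)*(5 + 16) = ((25*(-1/23) + 59*(-1/54)) + 54)*21 = ((-25/23 - 59/54) + 54)*21 = (-2707/1242 + 54)*21 = (64361/1242)*21 = 450527/414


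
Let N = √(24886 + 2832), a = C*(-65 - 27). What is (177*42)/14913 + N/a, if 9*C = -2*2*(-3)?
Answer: 826/1657 - 3*√27718/368 ≈ -0.85874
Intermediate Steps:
C = 4/3 (C = (-2*2*(-3))/9 = (-4*(-3))/9 = (⅑)*12 = 4/3 ≈ 1.3333)
a = -368/3 (a = 4*(-65 - 27)/3 = (4/3)*(-92) = -368/3 ≈ -122.67)
N = √27718 ≈ 166.49
(177*42)/14913 + N/a = (177*42)/14913 + √27718/(-368/3) = 7434*(1/14913) + √27718*(-3/368) = 826/1657 - 3*√27718/368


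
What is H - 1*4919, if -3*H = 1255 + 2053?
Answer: -18065/3 ≈ -6021.7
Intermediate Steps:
H = -3308/3 (H = -(1255 + 2053)/3 = -⅓*3308 = -3308/3 ≈ -1102.7)
H - 1*4919 = -3308/3 - 1*4919 = -3308/3 - 4919 = -18065/3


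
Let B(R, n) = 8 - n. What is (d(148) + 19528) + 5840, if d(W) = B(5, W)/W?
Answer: 938581/37 ≈ 25367.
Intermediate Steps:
d(W) = (8 - W)/W
(d(148) + 19528) + 5840 = ((8 - 1*148)/148 + 19528) + 5840 = ((8 - 148)/148 + 19528) + 5840 = ((1/148)*(-140) + 19528) + 5840 = (-35/37 + 19528) + 5840 = 722501/37 + 5840 = 938581/37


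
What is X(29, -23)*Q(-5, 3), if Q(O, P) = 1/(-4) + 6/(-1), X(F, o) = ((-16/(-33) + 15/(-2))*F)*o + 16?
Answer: -7746925/264 ≈ -29344.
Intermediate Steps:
X(F, o) = 16 - 463*F*o/66 (X(F, o) = ((-16*(-1/33) + 15*(-½))*F)*o + 16 = ((16/33 - 15/2)*F)*o + 16 = (-463*F/66)*o + 16 = -463*F*o/66 + 16 = 16 - 463*F*o/66)
Q(O, P) = -25/4 (Q(O, P) = 1*(-¼) + 6*(-1) = -¼ - 6 = -25/4)
X(29, -23)*Q(-5, 3) = (16 - 463/66*29*(-23))*(-25/4) = (16 + 308821/66)*(-25/4) = (309877/66)*(-25/4) = -7746925/264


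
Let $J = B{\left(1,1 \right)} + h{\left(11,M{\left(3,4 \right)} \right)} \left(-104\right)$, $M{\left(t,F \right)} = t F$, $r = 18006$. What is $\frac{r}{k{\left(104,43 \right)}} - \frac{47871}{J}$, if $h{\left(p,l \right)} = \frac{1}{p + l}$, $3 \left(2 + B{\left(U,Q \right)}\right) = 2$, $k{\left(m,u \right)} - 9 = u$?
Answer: $\frac{44758893}{5252} \approx 8522.3$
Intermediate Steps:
$k{\left(m,u \right)} = 9 + u$
$B{\left(U,Q \right)} = - \frac{4}{3}$ ($B{\left(U,Q \right)} = -2 + \frac{1}{3} \cdot 2 = -2 + \frac{2}{3} = - \frac{4}{3}$)
$M{\left(t,F \right)} = F t$
$h{\left(p,l \right)} = \frac{1}{l + p}$
$J = - \frac{404}{69}$ ($J = - \frac{4}{3} + \frac{1}{4 \cdot 3 + 11} \left(-104\right) = - \frac{4}{3} + \frac{1}{12 + 11} \left(-104\right) = - \frac{4}{3} + \frac{1}{23} \left(-104\right) = - \frac{4}{3} - \frac{104}{23} = - \frac{404}{69} \approx -5.8551$)
$\frac{r}{k{\left(104,43 \right)}} - \frac{47871}{J} = \frac{18006}{9 + 43} - \frac{47871}{- \frac{404}{69}} = \frac{18006}{52} - - \frac{3303099}{404} = 18006 \cdot \frac{1}{52} + \frac{3303099}{404} = \frac{9003}{26} + \frac{3303099}{404} = \frac{44758893}{5252}$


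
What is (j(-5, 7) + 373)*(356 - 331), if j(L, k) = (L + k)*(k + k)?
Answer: 10025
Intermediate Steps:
j(L, k) = 2*k*(L + k) (j(L, k) = (L + k)*(2*k) = 2*k*(L + k))
(j(-5, 7) + 373)*(356 - 331) = (2*7*(-5 + 7) + 373)*(356 - 331) = (2*7*2 + 373)*25 = (28 + 373)*25 = 401*25 = 10025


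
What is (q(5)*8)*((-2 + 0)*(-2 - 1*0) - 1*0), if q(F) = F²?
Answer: 800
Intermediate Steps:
(q(5)*8)*((-2 + 0)*(-2 - 1*0) - 1*0) = (5²*8)*((-2 + 0)*(-2 - 1*0) - 1*0) = (25*8)*(-2*(-2 + 0) + 0) = 200*(-2*(-2) + 0) = 200*(4 + 0) = 200*4 = 800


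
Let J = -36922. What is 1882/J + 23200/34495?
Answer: 79167081/127362439 ≈ 0.62159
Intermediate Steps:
1882/J + 23200/34495 = 1882/(-36922) + 23200/34495 = 1882*(-1/36922) + 23200*(1/34495) = -941/18461 + 4640/6899 = 79167081/127362439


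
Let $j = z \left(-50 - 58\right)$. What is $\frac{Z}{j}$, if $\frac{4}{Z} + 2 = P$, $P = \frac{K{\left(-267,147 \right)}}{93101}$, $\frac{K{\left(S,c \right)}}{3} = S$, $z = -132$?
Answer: $- \frac{93101}{666478692} \approx -0.00013969$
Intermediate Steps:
$K{\left(S,c \right)} = 3 S$
$P = - \frac{801}{93101}$ ($P = \frac{3 \left(-267\right)}{93101} = \left(-801\right) \frac{1}{93101} = - \frac{801}{93101} \approx -0.0086036$)
$Z = - \frac{372404}{187003}$ ($Z = \frac{4}{-2 - \frac{801}{93101}} = \frac{4}{- \frac{187003}{93101}} = 4 \left(- \frac{93101}{187003}\right) = - \frac{372404}{187003} \approx -1.9914$)
$j = 14256$ ($j = - 132 \left(-50 - 58\right) = \left(-132\right) \left(-108\right) = 14256$)
$\frac{Z}{j} = - \frac{372404}{187003 \cdot 14256} = \left(- \frac{372404}{187003}\right) \frac{1}{14256} = - \frac{93101}{666478692}$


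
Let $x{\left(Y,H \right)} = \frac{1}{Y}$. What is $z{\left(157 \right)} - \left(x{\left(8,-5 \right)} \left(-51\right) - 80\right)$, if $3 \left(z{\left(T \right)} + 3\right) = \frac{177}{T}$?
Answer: $\frac{105191}{1256} \approx 83.751$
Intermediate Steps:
$z{\left(T \right)} = -3 + \frac{59}{T}$ ($z{\left(T \right)} = -3 + \frac{177 \frac{1}{T}}{3} = -3 + \frac{59}{T}$)
$z{\left(157 \right)} - \left(x{\left(8,-5 \right)} \left(-51\right) - 80\right) = \left(-3 + \frac{59}{157}\right) - \left(\frac{1}{8} \left(-51\right) - 80\right) = \left(-3 + 59 \cdot \frac{1}{157}\right) - \left(\frac{1}{8} \left(-51\right) - 80\right) = \left(-3 + \frac{59}{157}\right) - \left(- \frac{51}{8} - 80\right) = - \frac{412}{157} - - \frac{691}{8} = - \frac{412}{157} + \frac{691}{8} = \frac{105191}{1256}$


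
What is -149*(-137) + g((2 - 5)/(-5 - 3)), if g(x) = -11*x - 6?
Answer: 163223/8 ≈ 20403.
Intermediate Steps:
g(x) = -6 - 11*x
-149*(-137) + g((2 - 5)/(-5 - 3)) = -149*(-137) + (-6 - 11*(2 - 5)/(-5 - 3)) = 20413 + (-6 - (-33)/(-8)) = 20413 + (-6 - (-33)*(-1)/8) = 20413 + (-6 - 11*3/8) = 20413 + (-6 - 33/8) = 20413 - 81/8 = 163223/8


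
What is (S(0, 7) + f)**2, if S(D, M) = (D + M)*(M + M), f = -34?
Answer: 4096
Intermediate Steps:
S(D, M) = 2*M*(D + M) (S(D, M) = (D + M)*(2*M) = 2*M*(D + M))
(S(0, 7) + f)**2 = (2*7*(0 + 7) - 34)**2 = (2*7*7 - 34)**2 = (98 - 34)**2 = 64**2 = 4096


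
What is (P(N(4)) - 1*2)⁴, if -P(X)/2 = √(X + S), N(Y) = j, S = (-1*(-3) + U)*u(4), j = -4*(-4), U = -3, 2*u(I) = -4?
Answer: 10000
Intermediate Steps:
u(I) = -2 (u(I) = (½)*(-4) = -2)
j = 16
S = 0 (S = (-1*(-3) - 3)*(-2) = (3 - 3)*(-2) = 0*(-2) = 0)
N(Y) = 16
P(X) = -2*√X (P(X) = -2*√(X + 0) = -2*√X)
(P(N(4)) - 1*2)⁴ = (-2*√16 - 1*2)⁴ = (-2*4 - 2)⁴ = (-8 - 2)⁴ = (-10)⁴ = 10000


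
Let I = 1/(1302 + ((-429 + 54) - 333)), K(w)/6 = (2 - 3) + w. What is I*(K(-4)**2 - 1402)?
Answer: -251/297 ≈ -0.84512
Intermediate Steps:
K(w) = -6 + 6*w (K(w) = 6*((2 - 3) + w) = 6*(-1 + w) = -6 + 6*w)
I = 1/594 (I = 1/(1302 + (-375 - 333)) = 1/(1302 - 708) = 1/594 ≈ 0.0016835)
I*(K(-4)**2 - 1402) = ((-6 + 6*(-4))**2 - 1402)/594 = ((-6 - 24)**2 - 1402)/594 = ((-30)**2 - 1402)/594 = (900 - 1402)/594 = (1/594)*(-502) = -251/297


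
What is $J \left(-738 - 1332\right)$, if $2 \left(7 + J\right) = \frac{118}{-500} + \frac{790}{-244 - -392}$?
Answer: $\frac{8518878}{925} \approx 9209.6$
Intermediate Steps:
$J = - \frac{20577}{4625}$ ($J = -7 + \frac{\frac{118}{-500} + \frac{790}{-244 - -392}}{2} = -7 + \frac{118 \left(- \frac{1}{500}\right) + \frac{790}{-244 + 392}}{2} = -7 + \frac{- \frac{59}{250} + \frac{790}{148}}{2} = -7 + \frac{- \frac{59}{250} + 790 \cdot \frac{1}{148}}{2} = -7 + \frac{- \frac{59}{250} + \frac{395}{74}}{2} = -7 + \frac{1}{2} \cdot \frac{23596}{4625} = -7 + \frac{11798}{4625} = - \frac{20577}{4625} \approx -4.4491$)
$J \left(-738 - 1332\right) = - \frac{20577 \left(-738 - 1332\right)}{4625} = \left(- \frac{20577}{4625}\right) \left(-2070\right) = \frac{8518878}{925}$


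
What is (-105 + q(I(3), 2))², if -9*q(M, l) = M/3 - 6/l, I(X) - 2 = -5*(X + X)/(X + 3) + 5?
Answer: 7997584/729 ≈ 10971.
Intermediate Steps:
I(X) = 7 - 10*X/(3 + X) (I(X) = 2 + (-5*(X + X)/(X + 3) + 5) = 2 + (-5*2*X/(3 + X) + 5) = 2 + (-10*X/(3 + X) + 5) = 2 + (5 - 10*X/(3 + X)) = 7 - 10*X/(3 + X))
q(M, l) = -M/27 + 2/(3*l) (q(M, l) = -(M/3 - 6/l)/9 = -(-6/l + M/3)/9 = -M/27 + 2/(3*l))
(-105 + q(I(3), 2))² = (-105 + (1/27)*(18 - 1*3*(7 - 1*3)/(3 + 3)*2)/2)² = (-105 + (1/27)*(½)*(18 - 1*3*(7 - 3)/6*2))² = (-105 + (1/27)*(½)*(18 - 1*3*(⅙)*4*2))² = (-105 + (1/27)*(½)*(18 - 1*2*2))² = (-105 + (1/27)*(½)*(18 - 4))² = (-105 + (1/27)*(½)*14)² = (-105 + 7/27)² = (-2828/27)² = 7997584/729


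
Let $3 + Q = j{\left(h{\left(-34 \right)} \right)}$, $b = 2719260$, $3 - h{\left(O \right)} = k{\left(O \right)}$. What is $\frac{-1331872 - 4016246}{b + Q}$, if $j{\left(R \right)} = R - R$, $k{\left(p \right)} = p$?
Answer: $- \frac{1782706}{906419} \approx -1.9668$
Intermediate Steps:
$h{\left(O \right)} = 3 - O$
$j{\left(R \right)} = 0$
$Q = -3$ ($Q = -3 + 0 = -3$)
$\frac{-1331872 - 4016246}{b + Q} = \frac{-1331872 - 4016246}{2719260 - 3} = - \frac{5348118}{2719257} = \left(-5348118\right) \frac{1}{2719257} = - \frac{1782706}{906419}$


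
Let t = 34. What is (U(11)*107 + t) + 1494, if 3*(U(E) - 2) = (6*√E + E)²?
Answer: 60545/3 + 4708*√11 ≈ 35796.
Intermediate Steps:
U(E) = 2 + (E + 6*√E)²/3 (U(E) = 2 + (6*√E + E)²/3 = 2 + (E + 6*√E)²/3)
(U(11)*107 + t) + 1494 = ((2 + (11 + 6*√11)²/3)*107 + 34) + 1494 = ((214 + 107*(11 + 6*√11)²/3) + 34) + 1494 = (248 + 107*(11 + 6*√11)²/3) + 1494 = 1742 + 107*(11 + 6*√11)²/3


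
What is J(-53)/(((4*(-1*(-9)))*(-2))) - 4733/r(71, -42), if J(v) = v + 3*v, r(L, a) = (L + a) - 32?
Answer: 28451/18 ≈ 1580.6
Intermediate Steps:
r(L, a) = -32 + L + a
J(v) = 4*v
J(-53)/(((4*(-1*(-9)))*(-2))) - 4733/r(71, -42) = (4*(-53))/(((4*(-1*(-9)))*(-2))) - 4733/(-32 + 71 - 42) = -212/((4*9)*(-2)) - 4733/(-3) = -212/(36*(-2)) - 4733*(-1/3) = -212/(-72) + 4733/3 = -212*(-1/72) + 4733/3 = 53/18 + 4733/3 = 28451/18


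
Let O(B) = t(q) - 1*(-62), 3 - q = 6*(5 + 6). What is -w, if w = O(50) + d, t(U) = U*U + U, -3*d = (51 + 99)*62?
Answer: -868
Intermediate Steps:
d = -3100 (d = -(51 + 99)*62/3 = -50*62 = -1/3*9300 = -3100)
q = -63 (q = 3 - 6*(5 + 6) = 3 - 6*11 = 3 - 1*66 = 3 - 66 = -63)
t(U) = U + U**2 (t(U) = U**2 + U = U + U**2)
O(B) = 3968 (O(B) = -63*(1 - 63) - 1*(-62) = -63*(-62) + 62 = 3906 + 62 = 3968)
w = 868 (w = 3968 - 3100 = 868)
-w = -1*868 = -868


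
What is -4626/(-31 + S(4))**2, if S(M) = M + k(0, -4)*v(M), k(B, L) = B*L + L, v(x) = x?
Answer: -4626/1849 ≈ -2.5019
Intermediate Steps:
k(B, L) = L + B*L
S(M) = -3*M (S(M) = M + (-4*(1 + 0))*M = M + (-4*1)*M = M - 4*M = -3*M)
-4626/(-31 + S(4))**2 = -4626/(-31 - 3*4)**2 = -4626/(-31 - 12)**2 = -4626/((-43)**2) = -4626/1849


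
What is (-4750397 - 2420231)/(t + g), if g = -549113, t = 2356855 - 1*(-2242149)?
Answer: -7170628/4049891 ≈ -1.7706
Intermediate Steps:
t = 4599004 (t = 2356855 + 2242149 = 4599004)
(-4750397 - 2420231)/(t + g) = (-4750397 - 2420231)/(4599004 - 549113) = -7170628/4049891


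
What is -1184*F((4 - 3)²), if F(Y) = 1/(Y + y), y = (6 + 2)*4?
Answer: -1184/33 ≈ -35.879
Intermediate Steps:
y = 32 (y = 8*4 = 32)
F(Y) = 1/(32 + Y) (F(Y) = 1/(Y + 32) = 1/(32 + Y))
-1184*F((4 - 3)²) = -1184/(32 + (4 - 3)²) = -1184/(32 + 1²) = -1184/(32 + 1) = -1184/33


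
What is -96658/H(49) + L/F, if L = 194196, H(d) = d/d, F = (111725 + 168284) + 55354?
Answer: -32415322658/335363 ≈ -96657.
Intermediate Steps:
F = 335363 (F = 280009 + 55354 = 335363)
H(d) = 1
-96658/H(49) + L/F = -96658/1 + 194196/335363 = -96658*1 + 194196*(1/335363) = -96658 + 194196/335363 = -32415322658/335363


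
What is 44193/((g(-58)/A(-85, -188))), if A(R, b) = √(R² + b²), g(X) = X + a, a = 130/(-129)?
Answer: -5700897*√42569/7612 ≈ -1.5452e+5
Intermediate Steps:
a = -130/129 (a = 130*(-1/129) = -130/129 ≈ -1.0078)
g(X) = -130/129 + X (g(X) = X - 130/129 = -130/129 + X)
44193/((g(-58)/A(-85, -188))) = 44193/(((-130/129 - 58)/(√((-85)² + (-188)²)))) = 44193/((-7612/(129*√(7225 + 35344)))) = 44193/((-7612*√42569/42569/129)) = 44193/((-7612*√42569/5491401)) = 44193*(-129*√42569/7612) = -5700897*√42569/7612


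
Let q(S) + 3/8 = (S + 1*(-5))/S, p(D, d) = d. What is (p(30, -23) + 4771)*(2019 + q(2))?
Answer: 19154619/2 ≈ 9.5773e+6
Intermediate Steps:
q(S) = -3/8 + (-5 + S)/S (q(S) = -3/8 + (S + 1*(-5))/S = -3/8 + (S - 5)/S = -3/8 + (-5 + S)/S)
(p(30, -23) + 4771)*(2019 + q(2)) = (-23 + 4771)*(2019 + (5/8 - 5/2)) = 4748*(2019 + (5/8 - 5*½)) = 4748*(2019 + (5/8 - 5/2)) = 4748*(2019 - 15/8) = 4748*(16137/8) = 19154619/2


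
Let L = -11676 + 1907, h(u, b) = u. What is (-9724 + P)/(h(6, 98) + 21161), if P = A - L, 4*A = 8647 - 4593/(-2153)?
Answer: 4752281/45572551 ≈ 0.10428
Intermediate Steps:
A = 4655396/2153 (A = (8647 - 4593/(-2153))/4 = (8647 - 4593*(-1/2153))/4 = (8647 + 4593/2153)/4 = (¼)*(18621584/2153) = 4655396/2153 ≈ 2162.3)
L = -9769
P = 25688053/2153 (P = 4655396/2153 - 1*(-9769) = 4655396/2153 + 9769 = 25688053/2153 ≈ 11931.)
(-9724 + P)/(h(6, 98) + 21161) = (-9724 + 25688053/2153)/(6 + 21161) = (4752281/2153)/21167 = (4752281/2153)*(1/21167) = 4752281/45572551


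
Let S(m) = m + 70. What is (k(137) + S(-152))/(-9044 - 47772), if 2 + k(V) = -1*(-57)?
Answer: 27/56816 ≈ 0.00047522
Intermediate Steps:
S(m) = 70 + m
k(V) = 55 (k(V) = -2 - 1*(-57) = -2 + 57 = 55)
(k(137) + S(-152))/(-9044 - 47772) = (55 + (70 - 152))/(-9044 - 47772) = (55 - 82)/(-56816) = -27*(-1/56816) = 27/56816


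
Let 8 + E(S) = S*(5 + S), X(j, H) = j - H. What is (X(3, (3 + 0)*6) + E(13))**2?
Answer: 44521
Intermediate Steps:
E(S) = -8 + S*(5 + S)
(X(3, (3 + 0)*6) + E(13))**2 = ((3 - (3 + 0)*6) + (-8 + 13**2 + 5*13))**2 = ((3 - 3*6) + (-8 + 169 + 65))**2 = ((3 - 1*18) + 226)**2 = ((3 - 18) + 226)**2 = (-15 + 226)**2 = 211**2 = 44521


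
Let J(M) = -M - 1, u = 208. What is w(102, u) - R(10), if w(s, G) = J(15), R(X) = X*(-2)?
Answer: 4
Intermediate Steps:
R(X) = -2*X
J(M) = -1 - M
w(s, G) = -16 (w(s, G) = -1 - 1*15 = -1 - 15 = -16)
w(102, u) - R(10) = -16 - (-2)*10 = -16 - 1*(-20) = -16 + 20 = 4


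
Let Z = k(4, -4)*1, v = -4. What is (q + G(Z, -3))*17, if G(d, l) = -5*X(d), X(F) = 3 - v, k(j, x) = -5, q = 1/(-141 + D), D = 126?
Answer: -8942/15 ≈ -596.13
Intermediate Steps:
q = -1/15 (q = 1/(-141 + 126) = 1/(-15) = -1/15 ≈ -0.066667)
X(F) = 7 (X(F) = 3 - 1*(-4) = 3 + 4 = 7)
Z = -5 (Z = -5*1 = -5)
G(d, l) = -35 (G(d, l) = -5*7 = -35)
(q + G(Z, -3))*17 = (-1/15 - 35)*17 = -526/15*17 = -8942/15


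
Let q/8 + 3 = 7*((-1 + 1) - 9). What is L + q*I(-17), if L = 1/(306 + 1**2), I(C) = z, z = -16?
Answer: 2593537/307 ≈ 8448.0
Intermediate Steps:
I(C) = -16
q = -528 (q = -24 + 8*(7*((-1 + 1) - 9)) = -24 + 8*(7*(0 - 9)) = -24 + 8*(7*(-9)) = -24 + 8*(-63) = -24 - 504 = -528)
L = 1/307 (L = 1/(306 + 1) = 1/307 ≈ 0.0032573)
L + q*I(-17) = 1/307 - 528*(-16) = 1/307 + 8448 = 2593537/307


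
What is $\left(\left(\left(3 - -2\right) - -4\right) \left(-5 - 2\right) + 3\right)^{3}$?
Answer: $-216000$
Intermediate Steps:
$\left(\left(\left(3 - -2\right) - -4\right) \left(-5 - 2\right) + 3\right)^{3} = \left(\left(\left(3 + 2\right) + 4\right) \left(-5 - 2\right) + 3\right)^{3} = \left(\left(5 + 4\right) \left(-7\right) + 3\right)^{3} = \left(9 \left(-7\right) + 3\right)^{3} = \left(-63 + 3\right)^{3} = \left(-60\right)^{3} = -216000$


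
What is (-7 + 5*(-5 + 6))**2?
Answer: 4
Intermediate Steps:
(-7 + 5*(-5 + 6))**2 = (-7 + 5*1)**2 = (-7 + 5)**2 = (-2)**2 = 4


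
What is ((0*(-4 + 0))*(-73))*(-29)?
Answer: 0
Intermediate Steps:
((0*(-4 + 0))*(-73))*(-29) = ((0*(-4))*(-73))*(-29) = (0*(-73))*(-29) = 0*(-29) = 0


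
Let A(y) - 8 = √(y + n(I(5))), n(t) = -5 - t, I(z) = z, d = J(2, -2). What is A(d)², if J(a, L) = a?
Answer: 56 + 32*I*√2 ≈ 56.0 + 45.255*I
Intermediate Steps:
d = 2
A(y) = 8 + √(-10 + y) (A(y) = 8 + √(y + (-5 - 1*5)) = 8 + √(y + (-5 - 5)) = 8 + √(y - 10) = 8 + √(-10 + y))
A(d)² = (8 + √(-10 + 2))² = (8 + √(-8))² = (8 + 2*I*√2)²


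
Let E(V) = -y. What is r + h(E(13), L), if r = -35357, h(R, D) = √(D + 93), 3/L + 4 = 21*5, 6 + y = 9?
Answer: -35357 + 18*√2929/101 ≈ -35347.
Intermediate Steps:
y = 3 (y = -6 + 9 = 3)
L = 3/101 (L = 3/(-4 + 21*5) = 3/(-4 + 105) = 3/101 ≈ 0.029703)
E(V) = -3 (E(V) = -1*3 = -3)
h(R, D) = √(93 + D)
r + h(E(13), L) = -35357 + √(93 + 3/101) = -35357 + √(9396/101) = -35357 + 18*√2929/101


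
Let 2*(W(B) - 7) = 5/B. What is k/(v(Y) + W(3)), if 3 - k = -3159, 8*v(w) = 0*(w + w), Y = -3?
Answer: 18972/47 ≈ 403.66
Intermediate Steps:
v(w) = 0 (v(w) = (0*(w + w))/8 = (0*(2*w))/8 = (⅛)*0 = 0)
W(B) = 7 + 5/(2*B) (W(B) = 7 + (5/B)/2 = 7 + 5/(2*B))
k = 3162 (k = 3 - 1*(-3159) = 3 + 3159 = 3162)
k/(v(Y) + W(3)) = 3162/(0 + (7 + (5/2)/3)) = 3162/(0 + (7 + (5/2)*(⅓))) = 3162/(0 + (7 + ⅚)) = 3162/(0 + 47/6) = 3162/(47/6) = (6/47)*3162 = 18972/47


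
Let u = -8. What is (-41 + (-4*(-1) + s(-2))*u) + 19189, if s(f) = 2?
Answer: 19100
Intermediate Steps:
(-41 + (-4*(-1) + s(-2))*u) + 19189 = (-41 + (-4*(-1) + 2)*(-8)) + 19189 = (-41 + (4 + 2)*(-8)) + 19189 = (-41 + 6*(-8)) + 19189 = (-41 - 48) + 19189 = -89 + 19189 = 19100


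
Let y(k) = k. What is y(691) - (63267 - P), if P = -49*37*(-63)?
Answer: 51643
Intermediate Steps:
P = 114219 (P = -1813*(-63) = 114219)
y(691) - (63267 - P) = 691 - (63267 - 1*114219) = 691 - (63267 - 114219) = 691 - 1*(-50952) = 691 + 50952 = 51643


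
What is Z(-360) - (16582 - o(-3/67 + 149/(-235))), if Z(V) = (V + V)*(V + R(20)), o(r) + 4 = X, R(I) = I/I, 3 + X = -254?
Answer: 241637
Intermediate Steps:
X = -257 (X = -3 - 254 = -257)
R(I) = 1
o(r) = -261 (o(r) = -4 - 257 = -261)
Z(V) = 2*V*(1 + V) (Z(V) = (V + V)*(V + 1) = (2*V)*(1 + V) = 2*V*(1 + V))
Z(-360) - (16582 - o(-3/67 + 149/(-235))) = 2*(-360)*(1 - 360) - (16582 - 1*(-261)) = 2*(-360)*(-359) - (16582 + 261) = 258480 - 1*16843 = 258480 - 16843 = 241637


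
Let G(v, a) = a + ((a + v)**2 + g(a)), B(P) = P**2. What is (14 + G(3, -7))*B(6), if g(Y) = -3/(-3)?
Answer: 864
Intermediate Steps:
g(Y) = 1 (g(Y) = -3*(-1/3) = 1)
G(v, a) = 1 + a + (a + v)**2 (G(v, a) = a + ((a + v)**2 + 1) = a + (1 + (a + v)**2) = 1 + a + (a + v)**2)
(14 + G(3, -7))*B(6) = (14 + (1 - 7 + (-7 + 3)**2))*6**2 = (14 + (1 - 7 + (-4)**2))*36 = (14 + (1 - 7 + 16))*36 = (14 + 10)*36 = 24*36 = 864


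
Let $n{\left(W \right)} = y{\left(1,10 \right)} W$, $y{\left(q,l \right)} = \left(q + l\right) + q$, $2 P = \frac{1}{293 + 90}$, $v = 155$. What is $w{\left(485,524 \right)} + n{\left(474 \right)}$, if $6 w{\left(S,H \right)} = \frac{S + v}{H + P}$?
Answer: $\frac{1369895752}{240831} \approx 5688.2$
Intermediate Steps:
$P = \frac{1}{766}$ ($P = \frac{1}{2 \left(293 + 90\right)} = \frac{1}{2 \cdot 383} = \frac{1}{2} \cdot \frac{1}{383} = \frac{1}{766} \approx 0.0013055$)
$w{\left(S,H \right)} = \frac{155 + S}{6 \left(\frac{1}{766} + H\right)}$ ($w{\left(S,H \right)} = \frac{\left(S + 155\right) \frac{1}{H + \frac{1}{766}}}{6} = \frac{\left(155 + S\right) \frac{1}{\frac{1}{766} + H}}{6} = \frac{\frac{1}{\frac{1}{766} + H} \left(155 + S\right)}{6} = \frac{155 + S}{6 \left(\frac{1}{766} + H\right)}$)
$y{\left(q,l \right)} = l + 2 q$ ($y{\left(q,l \right)} = \left(l + q\right) + q = l + 2 q$)
$n{\left(W \right)} = 12 W$ ($n{\left(W \right)} = \left(10 + 2 \cdot 1\right) W = \left(10 + 2\right) W = 12 W$)
$w{\left(485,524 \right)} + n{\left(474 \right)} = \frac{383 \left(155 + 485\right)}{3 \left(1 + 766 \cdot 524\right)} + 12 \cdot 474 = \frac{383}{3} \frac{1}{1 + 401384} \cdot 640 + 5688 = \frac{383}{3} \cdot \frac{1}{401385} \cdot 640 + 5688 = \frac{49024}{240831} + 5688 = \frac{1369895752}{240831}$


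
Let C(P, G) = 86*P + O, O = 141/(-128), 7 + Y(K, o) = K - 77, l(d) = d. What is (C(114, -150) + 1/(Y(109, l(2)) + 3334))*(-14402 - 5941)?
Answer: -85741186479531/429952 ≈ -1.9942e+8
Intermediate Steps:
Y(K, o) = -84 + K (Y(K, o) = -7 + (K - 77) = -7 + (-77 + K) = -84 + K)
O = -141/128 (O = 141*(-1/128) = -141/128 ≈ -1.1016)
C(P, G) = -141/128 + 86*P (C(P, G) = 86*P - 141/128 = -141/128 + 86*P)
(C(114, -150) + 1/(Y(109, l(2)) + 3334))*(-14402 - 5941) = ((-141/128 + 86*114) + 1/((-84 + 109) + 3334))*(-14402 - 5941) = ((-141/128 + 9804) + 1/(25 + 3334))*(-20343) = (1254771/128 + 1/3359)*(-20343) = (4214775917/429952)*(-20343) = -85741186479531/429952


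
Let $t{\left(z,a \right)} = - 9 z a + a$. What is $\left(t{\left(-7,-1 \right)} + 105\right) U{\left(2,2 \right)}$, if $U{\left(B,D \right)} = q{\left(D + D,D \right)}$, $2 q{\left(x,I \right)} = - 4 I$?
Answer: $-164$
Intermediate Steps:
$q{\left(x,I \right)} = - 2 I$ ($q{\left(x,I \right)} = \frac{\left(-4\right) I}{2} = - 2 I$)
$U{\left(B,D \right)} = - 2 D$
$t{\left(z,a \right)} = a - 9 a z$ ($t{\left(z,a \right)} = - 9 a z + a = a - 9 a z$)
$\left(t{\left(-7,-1 \right)} + 105\right) U{\left(2,2 \right)} = \left(- (1 - -63) + 105\right) \left(\left(-2\right) 2\right) = \left(- (1 + 63) + 105\right) \left(-4\right) = \left(\left(-1\right) 64 + 105\right) \left(-4\right) = \left(-64 + 105\right) \left(-4\right) = 41 \left(-4\right) = -164$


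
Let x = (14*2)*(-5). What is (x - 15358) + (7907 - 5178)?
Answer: -12769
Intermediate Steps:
x = -140 (x = 28*(-5) = -140)
(x - 15358) + (7907 - 5178) = (-140 - 15358) + (7907 - 5178) = -15498 + 2729 = -12769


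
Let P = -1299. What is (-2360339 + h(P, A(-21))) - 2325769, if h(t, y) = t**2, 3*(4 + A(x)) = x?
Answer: -2998707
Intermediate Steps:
A(x) = -4 + x/3
(-2360339 + h(P, A(-21))) - 2325769 = (-2360339 + (-1299)**2) - 2325769 = (-2360339 + 1687401) - 2325769 = -672938 - 2325769 = -2998707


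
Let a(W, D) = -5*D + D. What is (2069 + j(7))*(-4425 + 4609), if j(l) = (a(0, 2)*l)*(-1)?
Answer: 391000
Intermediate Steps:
a(W, D) = -4*D
j(l) = 8*l (j(l) = ((-4*2)*l)*(-1) = -8*l*(-1) = 8*l)
(2069 + j(7))*(-4425 + 4609) = (2069 + 8*7)*(-4425 + 4609) = (2069 + 56)*184 = 2125*184 = 391000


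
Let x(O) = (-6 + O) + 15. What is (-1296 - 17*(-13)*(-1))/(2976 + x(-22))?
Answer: -1517/2963 ≈ -0.51198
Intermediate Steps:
x(O) = 9 + O
(-1296 - 17*(-13)*(-1))/(2976 + x(-22)) = (-1296 - 17*(-13)*(-1))/(2976 + (9 - 22)) = (-1296 + 221*(-1))/(2976 - 13) = (-1296 - 221)/2963 = -1517*1/2963 = -1517/2963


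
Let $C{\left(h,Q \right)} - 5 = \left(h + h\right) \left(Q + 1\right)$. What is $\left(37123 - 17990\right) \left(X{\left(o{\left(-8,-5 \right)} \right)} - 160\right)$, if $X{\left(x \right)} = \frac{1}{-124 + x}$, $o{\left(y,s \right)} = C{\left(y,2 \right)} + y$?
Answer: $- \frac{535743133}{175} \approx -3.0614 \cdot 10^{6}$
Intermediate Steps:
$C{\left(h,Q \right)} = 5 + 2 h \left(1 + Q\right)$ ($C{\left(h,Q \right)} = 5 + \left(h + h\right) \left(Q + 1\right) = 5 + 2 h \left(1 + Q\right)$)
$o{\left(y,s \right)} = 5 + 7 y$ ($o{\left(y,s \right)} = \left(5 + 2 y + 2 \cdot 2 y\right) + y = \left(5 + 2 y + 4 y\right) + y = \left(5 + 6 y\right) + y = 5 + 7 y$)
$\left(37123 - 17990\right) \left(X{\left(o{\left(-8,-5 \right)} \right)} - 160\right) = \left(37123 - 17990\right) \left(\frac{1}{-124 + \left(5 + 7 \left(-8\right)\right)} - 160\right) = 19133 \left(\frac{1}{-124 + \left(5 - 56\right)} - 160\right) = 19133 \left(\frac{1}{-124 - 51} - 160\right) = 19133 \left(\frac{1}{-175} - 160\right) = 19133 \left(- \frac{1}{175} - 160\right) = 19133 \left(- \frac{28001}{175}\right) = - \frac{535743133}{175}$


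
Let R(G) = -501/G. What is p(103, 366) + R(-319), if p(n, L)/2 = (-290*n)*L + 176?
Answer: -6974771171/319 ≈ -2.1864e+7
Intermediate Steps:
p(n, L) = 352 - 580*L*n (p(n, L) = 2*((-290*n)*L + 176) = 2*(-290*L*n + 176) = 2*(176 - 290*L*n) = 352 - 580*L*n)
p(103, 366) + R(-319) = (352 - 580*366*103) - 501/(-319) = (352 - 21864840) - 501*(-1/319) = -21864488 + 501/319 = -6974771171/319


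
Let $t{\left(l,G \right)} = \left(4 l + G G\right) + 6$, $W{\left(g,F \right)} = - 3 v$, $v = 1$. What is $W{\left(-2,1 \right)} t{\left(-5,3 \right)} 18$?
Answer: $270$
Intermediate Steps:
$W{\left(g,F \right)} = -3$ ($W{\left(g,F \right)} = \left(-3\right) 1 = -3$)
$t{\left(l,G \right)} = 6 + G^{2} + 4 l$ ($t{\left(l,G \right)} = \left(4 l + G^{2}\right) + 6 = \left(G^{2} + 4 l\right) + 6 = 6 + G^{2} + 4 l$)
$W{\left(-2,1 \right)} t{\left(-5,3 \right)} 18 = - 3 \left(6 + 3^{2} + 4 \left(-5\right)\right) 18 = - 3 \left(6 + 9 - 20\right) 18 = \left(-3\right) \left(-5\right) 18 = 15 \cdot 18 = 270$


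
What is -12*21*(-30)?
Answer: 7560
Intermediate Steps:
-12*21*(-30) = -252*(-30) = 7560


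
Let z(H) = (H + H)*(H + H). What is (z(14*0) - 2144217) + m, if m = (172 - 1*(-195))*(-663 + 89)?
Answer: -2354875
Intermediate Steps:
z(H) = 4*H**2 (z(H) = (2*H)*(2*H) = 4*H**2)
m = -210658 (m = (172 + 195)*(-574) = 367*(-574) = -210658)
(z(14*0) - 2144217) + m = (4*(14*0)**2 - 2144217) - 210658 = (4*0**2 - 2144217) - 210658 = (4*0 - 2144217) - 210658 = (0 - 2144217) - 210658 = -2144217 - 210658 = -2354875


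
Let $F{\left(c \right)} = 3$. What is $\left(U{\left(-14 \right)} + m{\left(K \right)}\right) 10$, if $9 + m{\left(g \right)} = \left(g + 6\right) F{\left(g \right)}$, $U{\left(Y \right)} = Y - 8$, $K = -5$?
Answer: $-280$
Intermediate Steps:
$U{\left(Y \right)} = -8 + Y$
$m{\left(g \right)} = 9 + 3 g$ ($m{\left(g \right)} = -9 + \left(g + 6\right) 3 = -9 + \left(6 + g\right) 3 = -9 + \left(18 + 3 g\right) = 9 + 3 g$)
$\left(U{\left(-14 \right)} + m{\left(K \right)}\right) 10 = \left(\left(-8 - 14\right) + \left(9 + 3 \left(-5\right)\right)\right) 10 = \left(-22 + \left(9 - 15\right)\right) 10 = \left(-22 - 6\right) 10 = \left(-28\right) 10 = -280$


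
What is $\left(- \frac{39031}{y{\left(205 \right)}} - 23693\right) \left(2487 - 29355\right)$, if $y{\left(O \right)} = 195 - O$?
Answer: $\frac{2658575166}{5} \approx 5.3172 \cdot 10^{8}$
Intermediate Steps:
$\left(- \frac{39031}{y{\left(205 \right)}} - 23693\right) \left(2487 - 29355\right) = \left(- \frac{39031}{195 - 205} - 23693\right) \left(2487 - 29355\right) = \left(- \frac{39031}{195 - 205} - 23693\right) \left(-26868\right) = \left(- \frac{39031}{-10} - 23693\right) \left(-26868\right) = \left(\left(-39031\right) \left(- \frac{1}{10}\right) - 23693\right) \left(-26868\right) = \left(\frac{39031}{10} - 23693\right) \left(-26868\right) = \left(- \frac{197899}{10}\right) \left(-26868\right) = \frac{2658575166}{5}$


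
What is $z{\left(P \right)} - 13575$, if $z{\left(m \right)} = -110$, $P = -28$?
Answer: $-13685$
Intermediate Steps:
$z{\left(P \right)} - 13575 = -110 - 13575 = -13685$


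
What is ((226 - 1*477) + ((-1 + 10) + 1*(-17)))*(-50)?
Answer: 12950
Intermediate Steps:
((226 - 1*477) + ((-1 + 10) + 1*(-17)))*(-50) = ((226 - 477) + (9 - 17))*(-50) = (-251 - 8)*(-50) = -259*(-50) = 12950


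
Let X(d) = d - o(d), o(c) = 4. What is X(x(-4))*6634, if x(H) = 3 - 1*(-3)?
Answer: 13268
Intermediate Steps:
x(H) = 6 (x(H) = 3 + 3 = 6)
X(d) = -4 + d (X(d) = d - 1*4 = d - 4 = -4 + d)
X(x(-4))*6634 = (-4 + 6)*6634 = 2*6634 = 13268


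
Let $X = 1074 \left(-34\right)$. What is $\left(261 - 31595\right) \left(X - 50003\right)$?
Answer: $2710986346$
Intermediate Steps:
$X = -36516$
$\left(261 - 31595\right) \left(X - 50003\right) = \left(261 - 31595\right) \left(-36516 - 50003\right) = \left(-31334\right) \left(-86519\right) = 2710986346$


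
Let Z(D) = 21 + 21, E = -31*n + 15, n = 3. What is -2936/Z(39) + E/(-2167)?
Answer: -3179518/45507 ≈ -69.869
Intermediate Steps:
E = -78 (E = -31*3 + 15 = -93 + 15 = -78)
Z(D) = 42
-2936/Z(39) + E/(-2167) = -2936/42 - 78/(-2167) = -2936*1/42 - 78*(-1/2167) = -1468/21 + 78/2167 = -3179518/45507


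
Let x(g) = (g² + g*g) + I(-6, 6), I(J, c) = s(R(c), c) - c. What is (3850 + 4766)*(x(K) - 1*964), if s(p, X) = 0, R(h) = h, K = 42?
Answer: 22039728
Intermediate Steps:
I(J, c) = -c (I(J, c) = 0 - c = -c)
x(g) = -6 + 2*g² (x(g) = (g² + g*g) - 1*6 = (g² + g²) - 6 = 2*g² - 6 = -6 + 2*g²)
(3850 + 4766)*(x(K) - 1*964) = (3850 + 4766)*((-6 + 2*42²) - 1*964) = 8616*((-6 + 2*1764) - 964) = 8616*((-6 + 3528) - 964) = 8616*(3522 - 964) = 8616*2558 = 22039728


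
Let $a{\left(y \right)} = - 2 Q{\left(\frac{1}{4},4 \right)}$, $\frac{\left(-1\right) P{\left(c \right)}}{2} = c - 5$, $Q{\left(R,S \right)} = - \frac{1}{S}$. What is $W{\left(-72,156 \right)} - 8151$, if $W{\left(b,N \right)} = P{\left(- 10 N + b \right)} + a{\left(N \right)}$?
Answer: $- \frac{9753}{2} \approx -4876.5$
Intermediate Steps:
$P{\left(c \right)} = 10 - 2 c$ ($P{\left(c \right)} = - 2 \left(c - 5\right) = - 2 \left(-5 + c\right) = 10 - 2 c$)
$a{\left(y \right)} = \frac{1}{2}$ ($a{\left(y \right)} = - 2 \left(- \frac{1}{4}\right) = - 2 \left(\left(-1\right) \frac{1}{4}\right) = \left(-2\right) \left(- \frac{1}{4}\right) = \frac{1}{2}$)
$W{\left(b,N \right)} = \frac{21}{2} - 2 b + 20 N$ ($W{\left(b,N \right)} = \left(10 - 2 \left(- 10 N + b\right)\right) + \frac{1}{2} = \left(10 - 2 \left(b - 10 N\right)\right) + \frac{1}{2} = \left(10 + \left(- 2 b + 20 N\right)\right) + \frac{1}{2} = \left(10 - 2 b + 20 N\right) + \frac{1}{2} = \frac{21}{2} - 2 b + 20 N$)
$W{\left(-72,156 \right)} - 8151 = \left(\frac{21}{2} - -144 + 20 \cdot 156\right) - 8151 = \left(\frac{21}{2} + 144 + 3120\right) - 8151 = \frac{6549}{2} - 8151 = - \frac{9753}{2}$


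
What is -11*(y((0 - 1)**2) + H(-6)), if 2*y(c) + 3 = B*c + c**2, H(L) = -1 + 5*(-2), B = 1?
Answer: 253/2 ≈ 126.50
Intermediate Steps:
H(L) = -11 (H(L) = -1 - 10 = -11)
y(c) = -3/2 + c/2 + c**2/2 (y(c) = -3/2 + (1*c + c**2)/2 = -3/2 + (c + c**2)/2 = -3/2 + (c/2 + c**2/2) = -3/2 + c/2 + c**2/2)
-11*(y((0 - 1)**2) + H(-6)) = -11*((-3/2 + (0 - 1)**2/2 + ((0 - 1)**2)**2/2) - 11) = -11*((-3/2 + (1/2)*(-1)**2 + ((-1)**2)**2/2) - 11) = -11*((-3/2 + (1/2)*1 + (1/2)*1**2) - 11) = -11*((-3/2 + 1/2 + (1/2)*1) - 11) = -11*((-3/2 + 1/2 + 1/2) - 11) = -11*(-1/2 - 11) = -11*(-23/2) = 253/2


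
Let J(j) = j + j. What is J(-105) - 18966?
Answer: -19176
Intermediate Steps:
J(j) = 2*j
J(-105) - 18966 = 2*(-105) - 18966 = -210 - 18966 = -19176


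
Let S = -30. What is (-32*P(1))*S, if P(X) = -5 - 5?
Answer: -9600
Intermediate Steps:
P(X) = -10
(-32*P(1))*S = -32*(-10)*(-30) = 320*(-30) = -9600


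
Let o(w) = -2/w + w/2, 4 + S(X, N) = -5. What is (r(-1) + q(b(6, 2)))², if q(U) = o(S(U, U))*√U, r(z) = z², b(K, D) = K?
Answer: 5983/54 - 77*√6/9 ≈ 89.840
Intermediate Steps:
S(X, N) = -9 (S(X, N) = -4 - 5 = -9)
o(w) = w/2 - 2/w (o(w) = -2/w + w*(½) = -2/w + w/2 = w/2 - 2/w)
q(U) = -77*√U/18 (q(U) = ((½)*(-9) - 2/(-9))*√U = (-9/2 - 2*(-⅑))*√U = (-9/2 + 2/9)*√U = -77*√U/18)
(r(-1) + q(b(6, 2)))² = ((-1)² - 77*√6/18)² = (1 - 77*√6/18)²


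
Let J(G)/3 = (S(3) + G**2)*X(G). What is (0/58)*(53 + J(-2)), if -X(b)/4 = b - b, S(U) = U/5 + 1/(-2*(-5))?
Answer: 0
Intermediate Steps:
S(U) = 1/10 + U/5 (S(U) = U*(1/5) + 1/10 = U/5 + 1*(1/10) = U/5 + 1/10 = 1/10 + U/5)
X(b) = 0 (X(b) = -4*(b - b) = -4*0 = 0)
J(G) = 0 (J(G) = 3*(((1/10 + (1/5)*3) + G**2)*0) = 3*(((1/10 + 3/5) + G**2)*0) = 3*((7/10 + G**2)*0) = 3*0 = 0)
(0/58)*(53 + J(-2)) = (0/58)*(53 + 0) = (0*(1/58))*53 = 0*53 = 0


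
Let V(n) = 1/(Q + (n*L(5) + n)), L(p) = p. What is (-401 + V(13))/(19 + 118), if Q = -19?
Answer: -23658/8083 ≈ -2.9269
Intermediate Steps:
V(n) = 1/(-19 + 6*n) (V(n) = 1/(-19 + (n*5 + n)) = 1/(-19 + (5*n + n)) = 1/(-19 + 6*n))
(-401 + V(13))/(19 + 118) = (-401 + 1/(-19 + 6*13))/(19 + 118) = (-401 + 1/(-19 + 78))/137 = (-401 + 1/59)*(1/137) = -23658/59*1/137 = -23658/8083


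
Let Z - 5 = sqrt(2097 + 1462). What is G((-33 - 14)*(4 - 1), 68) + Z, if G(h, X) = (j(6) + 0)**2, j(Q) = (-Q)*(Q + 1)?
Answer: 1769 + sqrt(3559) ≈ 1828.7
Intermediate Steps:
j(Q) = -Q*(1 + Q) (j(Q) = (-Q)*(1 + Q) = -Q*(1 + Q))
G(h, X) = 1764 (G(h, X) = (-1*6*(1 + 6) + 0)**2 = (-1*6*7 + 0)**2 = (-42 + 0)**2 = (-42)**2 = 1764)
Z = 5 + sqrt(3559) (Z = 5 + sqrt(2097 + 1462) = 5 + sqrt(3559) ≈ 64.657)
G((-33 - 14)*(4 - 1), 68) + Z = 1764 + (5 + sqrt(3559)) = 1769 + sqrt(3559)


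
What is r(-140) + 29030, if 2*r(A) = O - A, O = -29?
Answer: 58171/2 ≈ 29086.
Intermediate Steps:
r(A) = -29/2 - A/2 (r(A) = (-29 - A)/2 = -29/2 - A/2)
r(-140) + 29030 = (-29/2 - ½*(-140)) + 29030 = (-29/2 + 70) + 29030 = 111/2 + 29030 = 58171/2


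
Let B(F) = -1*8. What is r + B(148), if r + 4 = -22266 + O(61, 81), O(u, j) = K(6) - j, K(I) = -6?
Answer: -22365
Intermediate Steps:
B(F) = -8
O(u, j) = -6 - j
r = -22357 (r = -4 + (-22266 + (-6 - 1*81)) = -4 + (-22266 + (-6 - 81)) = -4 + (-22266 - 87) = -4 - 22353 = -22357)
r + B(148) = -22357 - 8 = -22365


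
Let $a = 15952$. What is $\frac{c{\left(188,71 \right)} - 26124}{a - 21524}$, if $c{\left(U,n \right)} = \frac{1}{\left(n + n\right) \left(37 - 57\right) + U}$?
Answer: $\frac{69280849}{14776944} \approx 4.6884$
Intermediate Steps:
$c{\left(U,n \right)} = \frac{1}{U - 40 n}$ ($c{\left(U,n \right)} = \frac{1}{2 n \left(-20\right) + U} = \frac{1}{- 40 n + U} = \frac{1}{U - 40 n}$)
$\frac{c{\left(188,71 \right)} - 26124}{a - 21524} = \frac{\frac{1}{188 - 2840} - 26124}{15952 - 21524} = \frac{\frac{1}{188 - 2840} - 26124}{-5572} = \left(\frac{1}{-2652} - 26124\right) \left(- \frac{1}{5572}\right) = \left(- \frac{1}{2652} - 26124\right) \left(- \frac{1}{5572}\right) = \left(- \frac{69280849}{2652}\right) \left(- \frac{1}{5572}\right) = \frac{69280849}{14776944}$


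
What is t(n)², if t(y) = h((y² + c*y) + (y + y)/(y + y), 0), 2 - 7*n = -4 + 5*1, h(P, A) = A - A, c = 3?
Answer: 0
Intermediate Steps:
h(P, A) = 0
n = ⅐ (n = 2/7 - (-4 + 5*1)/7 = 2/7 - (-4 + 5)/7 = 2/7 - ⅐*1 = 2/7 - ⅐ = ⅐ ≈ 0.14286)
t(y) = 0
t(n)² = 0² = 0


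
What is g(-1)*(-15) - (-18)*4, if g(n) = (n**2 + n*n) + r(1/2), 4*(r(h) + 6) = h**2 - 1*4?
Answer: 2337/16 ≈ 146.06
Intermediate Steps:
r(h) = -7 + h**2/4 (r(h) = -6 + (h**2 - 1*4)/4 = -6 + (h**2 - 4)/4 = -6 + (-4 + h**2)/4 = -6 + (-1 + h**2/4) = -7 + h**2/4)
g(n) = -111/16 + 2*n**2 (g(n) = (n**2 + n*n) + (-7 + (1/2)**2/4) = (n**2 + n**2) + (-7 + (1/2)**2/4) = 2*n**2 + (-7 + (1/4)*(1/4)) = 2*n**2 + (-7 + 1/16) = 2*n**2 - 111/16 = -111/16 + 2*n**2)
g(-1)*(-15) - (-18)*4 = (-111/16 + 2*(-1)**2)*(-15) - (-18)*4 = (-111/16 + 2*1)*(-15) - 18*(-4) = (-111/16 + 2)*(-15) + 72 = -79/16*(-15) + 72 = 1185/16 + 72 = 2337/16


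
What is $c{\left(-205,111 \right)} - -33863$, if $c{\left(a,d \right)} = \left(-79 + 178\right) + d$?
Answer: $34073$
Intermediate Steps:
$c{\left(a,d \right)} = 99 + d$
$c{\left(-205,111 \right)} - -33863 = \left(99 + 111\right) - -33863 = 210 + 33863 = 34073$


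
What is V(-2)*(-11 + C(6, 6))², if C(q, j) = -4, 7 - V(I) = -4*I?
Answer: -225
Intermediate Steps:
V(I) = 7 + 4*I (V(I) = 7 - (-4)*I = 7 + 4*I)
V(-2)*(-11 + C(6, 6))² = (7 + 4*(-2))*(-11 - 4)² = (7 - 8)*(-15)² = -1*225 = -225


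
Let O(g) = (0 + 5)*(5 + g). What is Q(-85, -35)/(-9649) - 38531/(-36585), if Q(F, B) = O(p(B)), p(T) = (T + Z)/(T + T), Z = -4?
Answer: 5190767101/4942121310 ≈ 1.0503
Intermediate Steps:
p(T) = (-4 + T)/(2*T) (p(T) = (T - 4)/(T + T) = (-4 + T)/((2*T)) = (-4 + T)*(1/(2*T)) = (-4 + T)/(2*T))
O(g) = 25 + 5*g (O(g) = 5*(5 + g) = 25 + 5*g)
Q(F, B) = 25 + 5*(-4 + B)/(2*B) (Q(F, B) = 25 + 5*((-4 + B)/(2*B)) = 25 + 5*(-4 + B)/(2*B))
Q(-85, -35)/(-9649) - 38531/(-36585) = (55/2 - 10/(-35))/(-9649) - 38531/(-36585) = (55/2 - 10*(-1/35))*(-1/9649) - 38531*(-1/36585) = (55/2 + 2/7)*(-1/9649) + 38531/36585 = (389/14)*(-1/9649) + 38531/36585 = -389/135086 + 38531/36585 = 5190767101/4942121310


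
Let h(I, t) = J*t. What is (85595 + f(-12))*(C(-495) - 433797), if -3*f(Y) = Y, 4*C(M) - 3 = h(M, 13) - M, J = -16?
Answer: -74252766951/2 ≈ -3.7126e+10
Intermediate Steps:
h(I, t) = -16*t
C(M) = -205/4 - M/4 (C(M) = 3/4 + (-16*13 - M)/4 = 3/4 + (-208 - M)/4 = 3/4 + (-52 - M/4) = -205/4 - M/4)
f(Y) = -Y/3
(85595 + f(-12))*(C(-495) - 433797) = (85595 - 1/3*(-12))*((-205/4 - 1/4*(-495)) - 433797) = (85595 + 4)*((-205/4 + 495/4) - 433797) = 85599*(145/2 - 433797) = 85599*(-867449/2) = -74252766951/2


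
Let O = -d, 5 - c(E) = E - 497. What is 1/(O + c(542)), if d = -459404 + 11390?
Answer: 1/447974 ≈ 2.2323e-6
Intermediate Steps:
d = -448014
c(E) = 502 - E (c(E) = 5 - (E - 497) = 5 - (-497 + E) = 5 + (497 - E) = 502 - E)
O = 448014 (O = -1*(-448014) = 448014)
1/(O + c(542)) = 1/(448014 + (502 - 1*542)) = 1/(448014 + (502 - 542)) = 1/(448014 - 40) = 1/447974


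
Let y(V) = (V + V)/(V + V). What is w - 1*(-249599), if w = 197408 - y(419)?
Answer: 447006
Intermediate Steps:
y(V) = 1 (y(V) = (2*V)/((2*V)) = (2*V)*(1/(2*V)) = 1)
w = 197407 (w = 197408 - 1*1 = 197408 - 1 = 197407)
w - 1*(-249599) = 197407 - 1*(-249599) = 197407 + 249599 = 447006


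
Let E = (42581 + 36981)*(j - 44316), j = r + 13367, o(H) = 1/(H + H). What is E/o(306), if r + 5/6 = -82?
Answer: -1511000290884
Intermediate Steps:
r = -497/6 (r = -⅚ - 82 = -497/6 ≈ -82.833)
o(H) = 1/(2*H)
j = 79705/6 (j = -497/6 + 13367 = 79705/6 ≈ 13284.)
E = -7406864171/3 (E = (42581 + 36981)*(79705/6 - 44316) = 79562*(-186191/6) = -7406864171/3 ≈ -2.4690e+9)
E/o(306) = -7406864171/(3*((½)/306)) = -7406864171/(3*((½)*(1/306))) = -7406864171/(3*1/612) = -7406864171/3*612 = -1511000290884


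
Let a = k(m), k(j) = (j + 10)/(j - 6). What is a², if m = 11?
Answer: 441/25 ≈ 17.640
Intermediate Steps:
k(j) = (10 + j)/(-6 + j)
a = 21/5 (a = (10 + 11)/(-6 + 11) = 21/5 ≈ 4.2000)
a² = (21/5)² = 441/25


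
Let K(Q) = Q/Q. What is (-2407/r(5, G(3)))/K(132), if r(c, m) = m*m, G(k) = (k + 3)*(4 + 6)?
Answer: -2407/3600 ≈ -0.66861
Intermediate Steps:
K(Q) = 1
G(k) = 30 + 10*k (G(k) = (3 + k)*10 = 30 + 10*k)
r(c, m) = m²
(-2407/r(5, G(3)))/K(132) = -2407/((30 + 10*3)²)/1 = -2407/((30 + 30)²)*1 = -2407/(60²)*1 = -2407/3600*1 = -2407/3600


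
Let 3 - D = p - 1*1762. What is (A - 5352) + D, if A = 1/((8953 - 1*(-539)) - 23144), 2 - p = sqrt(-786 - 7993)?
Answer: -48997029/13652 + I*sqrt(8779) ≈ -3589.0 + 93.696*I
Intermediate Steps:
p = 2 - I*sqrt(8779) (p = 2 - sqrt(-786 - 7993) = 2 - sqrt(-8779) = 2 - I*sqrt(8779) ≈ 2.0 - 93.696*I)
D = 1763 + I*sqrt(8779) (D = 3 - ((2 - I*sqrt(8779)) - 1*1762) = 3 - ((2 - I*sqrt(8779)) - 1762) = 3 - (-1760 - I*sqrt(8779)) = 3 + (1760 + I*sqrt(8779)) = 1763 + I*sqrt(8779) ≈ 1763.0 + 93.696*I)
A = -1/13652 (A = 1/((8953 + 539) - 23144) = 1/(9492 - 23144) = 1/(-13652) = -1/13652 ≈ -7.3249e-5)
(A - 5352) + D = (-1/13652 - 5352) + (1763 + I*sqrt(8779)) = -73065505/13652 + (1763 + I*sqrt(8779)) = -48997029/13652 + I*sqrt(8779)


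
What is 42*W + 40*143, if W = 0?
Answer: 5720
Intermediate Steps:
42*W + 40*143 = 42*0 + 40*143 = 0 + 5720 = 5720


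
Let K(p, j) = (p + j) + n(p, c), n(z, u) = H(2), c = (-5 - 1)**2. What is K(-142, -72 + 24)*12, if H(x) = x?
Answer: -2256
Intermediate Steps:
c = 36 (c = (-6)**2 = 36)
n(z, u) = 2
K(p, j) = 2 + j + p (K(p, j) = (p + j) + 2 = (j + p) + 2 = 2 + j + p)
K(-142, -72 + 24)*12 = (2 + (-72 + 24) - 142)*12 = (2 - 48 - 142)*12 = -188*12 = -2256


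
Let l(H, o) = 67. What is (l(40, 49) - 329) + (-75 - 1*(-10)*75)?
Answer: 413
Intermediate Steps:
(l(40, 49) - 329) + (-75 - 1*(-10)*75) = (67 - 329) + (-75 - 1*(-10)*75) = -262 + (-75 + 10*75) = -262 + (-75 + 750) = -262 + 675 = 413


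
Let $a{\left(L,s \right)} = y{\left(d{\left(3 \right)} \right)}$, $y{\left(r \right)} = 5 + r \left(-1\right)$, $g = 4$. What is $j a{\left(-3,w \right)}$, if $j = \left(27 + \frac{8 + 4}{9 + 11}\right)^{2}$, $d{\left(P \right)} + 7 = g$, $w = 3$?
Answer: $\frac{152352}{25} \approx 6094.1$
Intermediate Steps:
$d{\left(P \right)} = -3$ ($d{\left(P \right)} = -7 + 4 = -3$)
$y{\left(r \right)} = 5 - r$
$a{\left(L,s \right)} = 8$ ($a{\left(L,s \right)} = 5 - -3 = 5 + 3 = 8$)
$j = \frac{19044}{25}$ ($j = \left(27 + \frac{12}{20}\right)^{2} = \left(27 + 12 \cdot \frac{1}{20}\right)^{2} = \left(27 + \frac{3}{5}\right)^{2} = \left(\frac{138}{5}\right)^{2} = \frac{19044}{25} \approx 761.76$)
$j a{\left(-3,w \right)} = \frac{19044}{25} \cdot 8 = \frac{152352}{25}$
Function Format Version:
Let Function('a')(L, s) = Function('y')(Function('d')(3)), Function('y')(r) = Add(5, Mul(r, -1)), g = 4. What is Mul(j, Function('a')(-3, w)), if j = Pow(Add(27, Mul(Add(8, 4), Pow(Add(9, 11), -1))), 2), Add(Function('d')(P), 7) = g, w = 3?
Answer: Rational(152352, 25) ≈ 6094.1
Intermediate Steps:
Function('d')(P) = -3 (Function('d')(P) = Add(-7, 4) = -3)
Function('y')(r) = Add(5, Mul(-1, r))
Function('a')(L, s) = 8 (Function('a')(L, s) = Add(5, Mul(-1, -3)) = Add(5, 3) = 8)
j = Rational(19044, 25) (j = Pow(Add(27, Mul(12, Pow(20, -1))), 2) = Pow(Add(27, Mul(12, Rational(1, 20))), 2) = Pow(Add(27, Rational(3, 5)), 2) = Pow(Rational(138, 5), 2) = Rational(19044, 25) ≈ 761.76)
Mul(j, Function('a')(-3, w)) = Mul(Rational(19044, 25), 8) = Rational(152352, 25)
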